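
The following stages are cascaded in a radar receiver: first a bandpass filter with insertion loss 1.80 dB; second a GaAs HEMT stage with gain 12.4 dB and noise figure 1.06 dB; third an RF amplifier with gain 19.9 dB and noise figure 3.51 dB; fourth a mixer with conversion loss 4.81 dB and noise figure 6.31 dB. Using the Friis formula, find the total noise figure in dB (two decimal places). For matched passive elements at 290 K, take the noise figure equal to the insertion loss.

Convert to linear (a loss of L dB is a gain of −L dB): F_i = 10^(NF_i/10), G_i = 10^(G_i,dB/10)
  Stage 1: F_1 = 10^(1.80/10) = 1.514, G_1 = 10^(−1.80/10) = 0.6607
  Stage 2: F_2 = 10^(1.06/10) = 1.276, G_2 = 10^(12.4/10) = 17.38
  Stage 3: F_3 = 10^(3.51/10) = 2.244, G_3 = 10^(19.9/10) = 97.72
  Stage 4: F_4 = 10^(6.31/10) = 4.276, G_4 = 10^(−4.81/10) = 0.3304
Friis cascade:
  F = 1.514 + (1.276 − 1)/0.6607 + (2.244 − 1)/11.48 + (4.276 − 1)/1122 = 2.043
NF = 10 log₁₀(2.043) = 3.10 dB

3.10 dB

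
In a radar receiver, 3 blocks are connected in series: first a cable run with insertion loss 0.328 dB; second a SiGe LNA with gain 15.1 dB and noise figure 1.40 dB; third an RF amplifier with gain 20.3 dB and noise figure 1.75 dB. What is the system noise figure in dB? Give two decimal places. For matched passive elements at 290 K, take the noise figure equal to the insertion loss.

1.78 dB

Convert to linear (a loss of L dB is a gain of −L dB): F_i = 10^(NF_i/10), G_i = 10^(G_i,dB/10)
  Stage 1: F_1 = 10^(0.328/10) = 1.078, G_1 = 10^(−0.328/10) = 0.9273
  Stage 2: F_2 = 10^(1.40/10) = 1.380, G_2 = 10^(15.1/10) = 32.36
  Stage 3: F_3 = 10^(1.75/10) = 1.496, G_3 = 10^(20.3/10) = 107.2
Friis cascade:
  F = 1.078 + (1.380 − 1)/0.9273 + (1.496 − 1)/30.01 = 1.505
NF = 10 log₁₀(1.505) = 1.78 dB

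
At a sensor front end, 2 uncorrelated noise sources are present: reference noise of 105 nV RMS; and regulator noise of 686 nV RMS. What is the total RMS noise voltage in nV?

Uncorrelated sources add in power (mean-square): V_tot = √(ΣV_i²)
V_tot = √[(1.05×10⁻⁷)² + (6.86×10⁻⁷)²] = 6.94×10⁻⁷ V = 694 nV

694 nV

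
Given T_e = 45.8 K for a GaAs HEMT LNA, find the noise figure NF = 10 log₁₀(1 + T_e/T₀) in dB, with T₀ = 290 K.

F = 1 + T_e/T₀ = 1 + 45.8/290 = 1.15793
NF = 10 log₁₀(1.15793) = 0.637 dB

0.637 dB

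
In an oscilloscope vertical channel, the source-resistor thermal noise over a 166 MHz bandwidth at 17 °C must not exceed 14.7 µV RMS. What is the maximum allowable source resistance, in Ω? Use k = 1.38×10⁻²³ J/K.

81.3 Ω

T = 17 °C + 273.15 = 290.15 K
Johnson–Nyquist: V_n = √(4kTRB) ⇒ R = V_n² / (4kTB)
4kTB = 4 × 1.38×10⁻²³ × 290.15 × 1.66×10⁸ = 2.66×10⁻¹²
R = (1.47×10⁻⁵)² / 2.66×10⁻¹² = 8.13×10¹ Ω = 81.3 Ω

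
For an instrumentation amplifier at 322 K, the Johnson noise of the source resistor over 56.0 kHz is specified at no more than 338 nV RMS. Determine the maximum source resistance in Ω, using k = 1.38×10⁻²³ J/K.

Johnson–Nyquist: V_n = √(4kTRB) ⇒ R = V_n² / (4kTB)
4kTB = 4 × 1.38×10⁻²³ × 322 × 5.60×10⁴ = 9.95×10⁻¹⁶
R = (3.38×10⁻⁷)² / 9.95×10⁻¹⁶ = 1.15×10² Ω = 115 Ω

115 Ω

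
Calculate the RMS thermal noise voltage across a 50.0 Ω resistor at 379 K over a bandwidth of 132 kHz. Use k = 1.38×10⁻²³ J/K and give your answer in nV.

V_n = √(4kTRB)
4kTRB = 4 × 1.38×10⁻²³ × 379 × 5.00×10¹ × 1.32×10⁵ = 1.38×10⁻¹³ V²
V_n = √(1.38×10⁻¹³) = 3.72×10⁻⁷ V = 372 nV

372 nV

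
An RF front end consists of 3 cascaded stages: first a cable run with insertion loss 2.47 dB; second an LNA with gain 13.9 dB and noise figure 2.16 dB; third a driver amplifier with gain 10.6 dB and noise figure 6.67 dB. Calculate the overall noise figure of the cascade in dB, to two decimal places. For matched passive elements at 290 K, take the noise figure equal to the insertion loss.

5.01 dB

Convert to linear (a loss of L dB is a gain of −L dB): F_i = 10^(NF_i/10), G_i = 10^(G_i,dB/10)
  Stage 1: F_1 = 10^(2.47/10) = 1.766, G_1 = 10^(−2.47/10) = 0.5662
  Stage 2: F_2 = 10^(2.16/10) = 1.644, G_2 = 10^(13.9/10) = 24.55
  Stage 3: F_3 = 10^(6.67/10) = 4.645, G_3 = 10^(10.6/10) = 11.48
Friis cascade:
  F = 1.766 + (1.644 − 1)/0.5662 + (4.645 − 1)/13.90 = 3.166
NF = 10 log₁₀(3.166) = 5.01 dB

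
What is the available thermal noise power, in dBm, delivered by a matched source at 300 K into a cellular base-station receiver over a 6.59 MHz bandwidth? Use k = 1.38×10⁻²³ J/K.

P_n = kTB = 1.38×10⁻²³ × 300 × 6.59×10⁶ = 2.73×10⁻¹⁴ W
In dBm: 10 log₁₀(2.73×10⁻¹⁴ / 10⁻³) = −105.6 dBm

−105.6 dBm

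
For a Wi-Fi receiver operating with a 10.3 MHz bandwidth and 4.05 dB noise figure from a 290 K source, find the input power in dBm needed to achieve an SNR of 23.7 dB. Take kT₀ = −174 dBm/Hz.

Sensitivity = −174 + 10 log₁₀(B) + NF + SNR_min
= −174 + 70.13 + 4.05 + 23.7
= −76.12 dBm → −76.1 dBm

−76.1 dBm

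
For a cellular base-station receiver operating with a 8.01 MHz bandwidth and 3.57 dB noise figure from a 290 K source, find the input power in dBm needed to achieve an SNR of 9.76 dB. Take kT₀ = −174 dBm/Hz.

Sensitivity = −174 + 10 log₁₀(B) + NF + SNR_min
= −174 + 69.04 + 3.57 + 9.76
= −91.63 dBm → −91.6 dBm

−91.6 dBm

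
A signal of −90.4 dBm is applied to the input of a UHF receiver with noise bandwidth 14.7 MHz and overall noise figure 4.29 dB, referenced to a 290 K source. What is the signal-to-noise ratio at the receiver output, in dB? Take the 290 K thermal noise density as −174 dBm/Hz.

Noise floor: N = −174 + 10 log₁₀(B) + NF
10 log₁₀(1.47×10⁷) = 71.67 dB
N = −174 + 71.67 + 4.29 = −98.04 dBm
SNR = P_sig − N = −90.4 − (−98.04) = 7.64 dB → 7.6 dB

7.6 dB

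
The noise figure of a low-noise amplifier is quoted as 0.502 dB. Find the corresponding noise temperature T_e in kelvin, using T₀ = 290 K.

F = 10^(0.502/10) = 1.12254
T_e = (F − 1)·T₀ = (1.12254 − 1) × 290 = 35.5 K

35.5 K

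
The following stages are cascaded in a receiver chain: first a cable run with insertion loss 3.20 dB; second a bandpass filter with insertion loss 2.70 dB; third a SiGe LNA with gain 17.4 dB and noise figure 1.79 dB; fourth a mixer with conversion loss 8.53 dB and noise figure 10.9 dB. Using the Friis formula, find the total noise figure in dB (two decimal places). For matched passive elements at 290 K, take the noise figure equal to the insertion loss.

8.24 dB

Convert to linear (a loss of L dB is a gain of −L dB): F_i = 10^(NF_i/10), G_i = 10^(G_i,dB/10)
  Stage 1: F_1 = 10^(3.20/10) = 2.089, G_1 = 10^(−3.20/10) = 0.4786
  Stage 2: F_2 = 10^(2.70/10) = 1.862, G_2 = 10^(−2.70/10) = 0.5370
  Stage 3: F_3 = 10^(1.79/10) = 1.510, G_3 = 10^(17.4/10) = 54.95
  Stage 4: F_4 = 10^(10.9/10) = 12.30, G_4 = 10^(−8.53/10) = 0.1403
Friis cascade:
  F = 2.089 + (1.862 − 1)/0.4786 + (1.510 − 1)/0.2570 + (12.30 − 1)/14.13 = 6.675
NF = 10 log₁₀(6.675) = 8.24 dB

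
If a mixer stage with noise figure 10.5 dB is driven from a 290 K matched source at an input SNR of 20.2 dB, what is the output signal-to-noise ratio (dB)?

9.7 dB

By definition F = SNR_in/SNR_out, so in dB: SNR_out = SNR_in − NF
SNR_out = 20.2 − 10.5 = 9.7 dB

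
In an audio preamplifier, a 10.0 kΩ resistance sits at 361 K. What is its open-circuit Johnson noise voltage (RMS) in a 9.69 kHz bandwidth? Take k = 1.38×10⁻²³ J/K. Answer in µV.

1.39 µV

V_n = √(4kTRB)
4kTRB = 4 × 1.38×10⁻²³ × 361 × 1.00×10⁴ × 9.69×10³ = 1.93×10⁻¹² V²
V_n = √(1.93×10⁻¹²) = 1.39×10⁻⁶ V = 1.39 µV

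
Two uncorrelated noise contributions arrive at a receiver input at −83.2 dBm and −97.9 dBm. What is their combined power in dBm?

−83.1 dBm

Convert to linear, add, convert back:
P₁ = 4.79×10⁻¹² W, P₂ = 1.62×10⁻¹³ W
P_tot = 4.95×10⁻¹² W → 10 log₁₀(P_tot / 10⁻³) = −83.1 dBm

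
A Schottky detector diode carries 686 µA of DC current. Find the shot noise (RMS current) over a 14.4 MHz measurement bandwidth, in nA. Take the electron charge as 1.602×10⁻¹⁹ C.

56.3 nA

I_n = √(2qI·B)
2qI·B = 2 × 1.602×10⁻¹⁹ × 6.86×10⁻⁴ × 1.44×10⁷ = 3.17×10⁻¹⁵ A²
I_n = √(3.17×10⁻¹⁵) = 5.63×10⁻⁸ A = 56.3 nA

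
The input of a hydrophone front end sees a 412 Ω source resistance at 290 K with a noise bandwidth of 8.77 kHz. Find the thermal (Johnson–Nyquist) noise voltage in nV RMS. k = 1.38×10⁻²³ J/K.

V_n = √(4kTRB)
4kTRB = 4 × 1.38×10⁻²³ × 290 × 4.12×10² × 8.77×10³ = 5.78×10⁻¹⁴ V²
V_n = √(5.78×10⁻¹⁴) = 2.41×10⁻⁷ V = 241 nV

241 nV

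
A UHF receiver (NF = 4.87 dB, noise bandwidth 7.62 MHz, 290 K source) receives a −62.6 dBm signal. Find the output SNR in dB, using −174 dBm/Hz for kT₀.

Noise floor: N = −174 + 10 log₁₀(B) + NF
10 log₁₀(7.62×10⁶) = 68.82 dB
N = −174 + 68.82 + 4.87 = −100.31 dBm
SNR = P_sig − N = −62.6 − (−100.31) = 37.71 dB → 37.7 dB

37.7 dB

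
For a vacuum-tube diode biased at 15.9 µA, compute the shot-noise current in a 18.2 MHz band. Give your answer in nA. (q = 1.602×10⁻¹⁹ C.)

9.63 nA

I_n = √(2qI·B)
2qI·B = 2 × 1.602×10⁻¹⁹ × 1.59×10⁻⁵ × 1.82×10⁷ = 9.27×10⁻¹⁷ A²
I_n = √(9.27×10⁻¹⁷) = 9.63×10⁻⁹ A = 9.63 nA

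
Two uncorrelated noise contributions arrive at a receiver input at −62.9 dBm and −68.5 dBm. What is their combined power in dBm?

−61.8 dBm

Convert to linear, add, convert back:
P₁ = 5.13×10⁻¹⁰ W, P₂ = 1.41×10⁻¹⁰ W
P_tot = 6.54×10⁻¹⁰ W → 10 log₁₀(P_tot / 10⁻³) = −61.8 dBm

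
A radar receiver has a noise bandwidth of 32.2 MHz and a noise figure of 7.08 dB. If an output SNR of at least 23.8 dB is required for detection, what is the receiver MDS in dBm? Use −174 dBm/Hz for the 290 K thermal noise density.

−68.0 dBm

Sensitivity = −174 + 10 log₁₀(B) + NF + SNR_min
= −174 + 75.08 + 7.08 + 23.8
= −68.04 dBm → −68.0 dBm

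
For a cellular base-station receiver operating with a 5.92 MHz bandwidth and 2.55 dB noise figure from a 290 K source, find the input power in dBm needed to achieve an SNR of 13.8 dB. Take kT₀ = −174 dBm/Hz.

−89.9 dBm

Sensitivity = −174 + 10 log₁₀(B) + NF + SNR_min
= −174 + 67.72 + 2.55 + 13.8
= −89.93 dBm → −89.9 dBm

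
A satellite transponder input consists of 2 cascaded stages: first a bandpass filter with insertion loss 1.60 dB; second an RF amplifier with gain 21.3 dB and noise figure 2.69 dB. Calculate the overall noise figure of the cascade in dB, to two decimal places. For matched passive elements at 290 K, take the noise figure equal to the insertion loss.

4.29 dB

Convert to linear (a loss of L dB is a gain of −L dB): F_i = 10^(NF_i/10), G_i = 10^(G_i,dB/10)
  Stage 1: F_1 = 10^(1.60/10) = 1.445, G_1 = 10^(−1.60/10) = 0.6918
  Stage 2: F_2 = 10^(2.69/10) = 1.858, G_2 = 10^(21.3/10) = 134.9
Friis cascade:
  F = 1.445 + (1.858 − 1)/0.6918 = 2.685
NF = 10 log₁₀(2.685) = 4.29 dB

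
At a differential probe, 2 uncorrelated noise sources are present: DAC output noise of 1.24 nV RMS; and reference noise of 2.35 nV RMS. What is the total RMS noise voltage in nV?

2.66 nV

Uncorrelated sources add in power (mean-square): V_tot = √(ΣV_i²)
V_tot = √[(1.24×10⁻⁹)² + (2.35×10⁻⁹)²] = 2.66×10⁻⁹ V = 2.66 nV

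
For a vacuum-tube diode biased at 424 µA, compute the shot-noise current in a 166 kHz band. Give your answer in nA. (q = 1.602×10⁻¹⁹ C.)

I_n = √(2qI·B)
2qI·B = 2 × 1.602×10⁻¹⁹ × 4.24×10⁻⁴ × 1.66×10⁵ = 2.26×10⁻¹⁷ A²
I_n = √(2.26×10⁻¹⁷) = 4.75×10⁻⁹ A = 4.75 nA

4.75 nA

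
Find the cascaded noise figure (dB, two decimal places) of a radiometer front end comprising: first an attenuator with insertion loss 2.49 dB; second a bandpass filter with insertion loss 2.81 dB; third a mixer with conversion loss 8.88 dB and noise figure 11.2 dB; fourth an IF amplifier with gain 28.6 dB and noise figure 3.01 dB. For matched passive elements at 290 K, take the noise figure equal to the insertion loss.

18.50 dB

Convert to linear (a loss of L dB is a gain of −L dB): F_i = 10^(NF_i/10), G_i = 10^(G_i,dB/10)
  Stage 1: F_1 = 10^(2.49/10) = 1.774, G_1 = 10^(−2.49/10) = 0.5636
  Stage 2: F_2 = 10^(2.81/10) = 1.910, G_2 = 10^(−2.81/10) = 0.5236
  Stage 3: F_3 = 10^(11.2/10) = 13.18, G_3 = 10^(−8.88/10) = 0.1294
  Stage 4: F_4 = 10^(3.01/10) = 2.000, G_4 = 10^(28.6/10) = 724.4
Friis cascade:
  F = 1.774 + (1.910 − 1)/0.5636 + (13.18 − 1)/0.2951 + (2.000 − 1)/0.03819 = 70.85
NF = 10 log₁₀(70.85) = 18.50 dB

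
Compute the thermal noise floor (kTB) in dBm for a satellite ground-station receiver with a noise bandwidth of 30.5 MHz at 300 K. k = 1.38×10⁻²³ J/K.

−99.0 dBm

P_n = kTB = 1.38×10⁻²³ × 300 × 3.05×10⁷ = 1.26×10⁻¹³ W
In dBm: 10 log₁₀(1.26×10⁻¹³ / 10⁻³) = −99.0 dBm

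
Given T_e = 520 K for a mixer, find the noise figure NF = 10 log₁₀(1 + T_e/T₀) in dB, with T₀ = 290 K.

4.46 dB

F = 1 + T_e/T₀ = 1 + 520/290 = 2.7931
NF = 10 log₁₀(2.7931) = 4.46 dB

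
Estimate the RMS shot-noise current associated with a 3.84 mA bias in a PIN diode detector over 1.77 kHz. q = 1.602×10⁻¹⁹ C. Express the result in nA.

1.48 nA

I_n = √(2qI·B)
2qI·B = 2 × 1.602×10⁻¹⁹ × 3.84×10⁻³ × 1.77×10³ = 2.18×10⁻¹⁸ A²
I_n = √(2.18×10⁻¹⁸) = 1.48×10⁻⁹ A = 1.48 nA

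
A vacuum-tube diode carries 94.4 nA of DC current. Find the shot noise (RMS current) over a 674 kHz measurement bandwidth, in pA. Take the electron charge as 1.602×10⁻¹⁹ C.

I_n = √(2qI·B)
2qI·B = 2 × 1.602×10⁻¹⁹ × 9.44×10⁻⁸ × 6.74×10⁵ = 2.04×10⁻²⁰ A²
I_n = √(2.04×10⁻²⁰) = 1.43×10⁻¹⁰ A = 143 pA

143 pA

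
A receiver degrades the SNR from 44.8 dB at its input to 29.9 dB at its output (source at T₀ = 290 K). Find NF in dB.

NF (dB) = SNR_in(dB) − SNR_out(dB) when the source is at T₀
NF = 44.8 − 29.9 = 14.9 dB

14.9 dB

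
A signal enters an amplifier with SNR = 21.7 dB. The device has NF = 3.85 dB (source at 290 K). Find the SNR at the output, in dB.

By definition F = SNR_in/SNR_out, so in dB: SNR_out = SNR_in − NF
SNR_out = 21.7 − 3.85 = 17.85 dB

17.85 dB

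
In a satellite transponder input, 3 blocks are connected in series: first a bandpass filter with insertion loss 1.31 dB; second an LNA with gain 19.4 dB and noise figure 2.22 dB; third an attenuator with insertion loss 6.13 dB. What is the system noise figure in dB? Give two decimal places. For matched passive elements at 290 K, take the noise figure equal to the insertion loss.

3.62 dB

Convert to linear (a loss of L dB is a gain of −L dB): F_i = 10^(NF_i/10), G_i = 10^(G_i,dB/10)
  Stage 1: F_1 = 10^(1.31/10) = 1.352, G_1 = 10^(−1.31/10) = 0.7396
  Stage 2: F_2 = 10^(2.22/10) = 1.667, G_2 = 10^(19.4/10) = 87.10
  Stage 3: F_3 = 10^(6.13/10) = 4.102, G_3 = 10^(−6.13/10) = 0.2438
Friis cascade:
  F = 1.352 + (1.667 − 1)/0.7396 + (4.102 − 1)/64.42 = 2.302
NF = 10 log₁₀(2.302) = 3.62 dB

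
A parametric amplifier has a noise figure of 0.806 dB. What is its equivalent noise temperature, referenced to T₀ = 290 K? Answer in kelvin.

F = 10^(0.806/10) = 1.20393
T_e = (F − 1)·T₀ = (1.20393 − 1) × 290 = 59.1 K

59.1 K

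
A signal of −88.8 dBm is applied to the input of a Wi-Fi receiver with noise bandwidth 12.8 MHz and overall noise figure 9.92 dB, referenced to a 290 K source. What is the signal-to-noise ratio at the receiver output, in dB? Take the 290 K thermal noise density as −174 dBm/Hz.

Noise floor: N = −174 + 10 log₁₀(B) + NF
10 log₁₀(1.28×10⁷) = 71.07 dB
N = −174 + 71.07 + 9.92 = −93.01 dBm
SNR = P_sig − N = −88.8 − (−93.01) = 4.21 dB → 4.2 dB

4.2 dB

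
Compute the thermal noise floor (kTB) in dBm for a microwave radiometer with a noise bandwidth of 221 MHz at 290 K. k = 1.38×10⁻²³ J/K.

P_n = kTB = 1.38×10⁻²³ × 290 × 2.21×10⁸ = 8.84×10⁻¹³ W
In dBm: 10 log₁₀(8.84×10⁻¹³ / 10⁻³) = −90.5 dBm

−90.5 dBm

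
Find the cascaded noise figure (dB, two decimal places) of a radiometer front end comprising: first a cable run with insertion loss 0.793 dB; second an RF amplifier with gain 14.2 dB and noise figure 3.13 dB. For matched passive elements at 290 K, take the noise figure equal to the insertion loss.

3.92 dB

Convert to linear (a loss of L dB is a gain of −L dB): F_i = 10^(NF_i/10), G_i = 10^(G_i,dB/10)
  Stage 1: F_1 = 10^(0.793/10) = 1.200, G_1 = 10^(−0.793/10) = 0.8331
  Stage 2: F_2 = 10^(3.13/10) = 2.056, G_2 = 10^(14.2/10) = 26.30
Friis cascade:
  F = 1.200 + (2.056 − 1)/0.8331 = 2.468
NF = 10 log₁₀(2.468) = 3.92 dB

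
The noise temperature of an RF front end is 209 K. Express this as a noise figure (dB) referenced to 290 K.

F = 1 + T_e/T₀ = 1 + 209/290 = 1.72069
NF = 10 log₁₀(1.72069) = 2.36 dB

2.36 dB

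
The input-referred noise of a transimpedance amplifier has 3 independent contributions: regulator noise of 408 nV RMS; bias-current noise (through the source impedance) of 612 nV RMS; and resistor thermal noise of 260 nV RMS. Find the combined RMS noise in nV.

Uncorrelated sources add in power (mean-square): V_tot = √(ΣV_i²)
V_tot = √[(4.08×10⁻⁷)² + (6.12×10⁻⁷)² + (2.60×10⁻⁷)²] = 7.80×10⁻⁷ V = 780 nV

780 nV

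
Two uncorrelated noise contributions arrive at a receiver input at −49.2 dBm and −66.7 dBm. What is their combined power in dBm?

−49.1 dBm

Convert to linear, add, convert back:
P₁ = 1.20×10⁻⁸ W, P₂ = 2.14×10⁻¹⁰ W
P_tot = 1.22×10⁻⁸ W → 10 log₁₀(P_tot / 10⁻³) = −49.1 dBm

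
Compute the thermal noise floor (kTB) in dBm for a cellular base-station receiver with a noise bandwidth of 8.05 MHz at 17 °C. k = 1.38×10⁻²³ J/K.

−104.9 dBm

T = 17 °C + 273.15 = 290.15 K
P_n = kTB = 1.38×10⁻²³ × 290.15 × 8.05×10⁶ = 3.22×10⁻¹⁴ W
In dBm: 10 log₁₀(3.22×10⁻¹⁴ / 10⁻³) = −104.9 dBm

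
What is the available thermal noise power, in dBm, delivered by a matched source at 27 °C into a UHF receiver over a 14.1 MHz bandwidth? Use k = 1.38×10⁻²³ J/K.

−102.3 dBm

T = 27 °C + 273.15 = 300.15 K
P_n = kTB = 1.38×10⁻²³ × 300.15 × 1.41×10⁷ = 5.84×10⁻¹⁴ W
In dBm: 10 log₁₀(5.84×10⁻¹⁴ / 10⁻³) = −102.3 dBm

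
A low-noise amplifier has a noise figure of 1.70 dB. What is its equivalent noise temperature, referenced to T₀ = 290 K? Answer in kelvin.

F = 10^(1.70/10) = 1.47911
T_e = (F − 1)·T₀ = (1.47911 − 1) × 290 = 139 K

139 K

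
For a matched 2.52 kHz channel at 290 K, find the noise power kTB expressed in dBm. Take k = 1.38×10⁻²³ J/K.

−140.0 dBm

P_n = kTB = 1.38×10⁻²³ × 290 × 2.52×10³ = 1.01×10⁻¹⁷ W
In dBm: 10 log₁₀(1.01×10⁻¹⁷ / 10⁻³) = −140.0 dBm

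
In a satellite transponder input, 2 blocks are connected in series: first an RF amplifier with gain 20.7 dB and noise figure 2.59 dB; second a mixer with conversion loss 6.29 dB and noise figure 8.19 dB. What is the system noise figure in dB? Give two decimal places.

Convert to linear (a loss of L dB is a gain of −L dB): F_i = 10^(NF_i/10), G_i = 10^(G_i,dB/10)
  Stage 1: F_1 = 10^(2.59/10) = 1.816, G_1 = 10^(20.7/10) = 117.5
  Stage 2: F_2 = 10^(8.19/10) = 6.592, G_2 = 10^(−6.29/10) = 0.2350
Friis cascade:
  F = 1.816 + (6.592 − 1)/117.5 = 1.863
NF = 10 log₁₀(1.863) = 2.70 dB

2.70 dB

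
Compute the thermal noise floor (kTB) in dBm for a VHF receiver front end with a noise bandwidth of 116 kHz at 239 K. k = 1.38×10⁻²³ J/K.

P_n = kTB = 1.38×10⁻²³ × 239 × 1.16×10⁵ = 3.83×10⁻¹⁶ W
In dBm: 10 log₁₀(3.83×10⁻¹⁶ / 10⁻³) = −124.2 dBm

−124.2 dBm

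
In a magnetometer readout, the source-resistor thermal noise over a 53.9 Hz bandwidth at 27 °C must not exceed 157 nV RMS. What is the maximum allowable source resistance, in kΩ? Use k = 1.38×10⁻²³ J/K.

27.6 kΩ

T = 27 °C + 273.15 = 300.15 K
Johnson–Nyquist: V_n = √(4kTRB) ⇒ R = V_n² / (4kTB)
4kTB = 4 × 1.38×10⁻²³ × 300.15 × 5.39×10¹ = 8.93×10⁻¹⁹
R = (1.57×10⁻⁷)² / 8.93×10⁻¹⁹ = 2.76×10⁴ Ω = 27.6 kΩ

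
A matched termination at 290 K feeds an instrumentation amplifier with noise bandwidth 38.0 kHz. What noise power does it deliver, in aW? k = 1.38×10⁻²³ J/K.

152 aW

P_n = kTB = 1.38×10⁻²³ × 290 × 3.80×10⁴ = 1.52×10⁻¹⁶ W = 152 aW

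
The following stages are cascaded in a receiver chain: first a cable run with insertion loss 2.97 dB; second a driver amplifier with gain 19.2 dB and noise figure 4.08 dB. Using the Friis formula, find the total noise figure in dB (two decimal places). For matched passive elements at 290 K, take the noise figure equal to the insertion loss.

Convert to linear (a loss of L dB is a gain of −L dB): F_i = 10^(NF_i/10), G_i = 10^(G_i,dB/10)
  Stage 1: F_1 = 10^(2.97/10) = 1.982, G_1 = 10^(−2.97/10) = 0.5047
  Stage 2: F_2 = 10^(4.08/10) = 2.559, G_2 = 10^(19.2/10) = 83.18
Friis cascade:
  F = 1.982 + (2.559 − 1)/0.5047 = 5.070
NF = 10 log₁₀(5.070) = 7.05 dB

7.05 dB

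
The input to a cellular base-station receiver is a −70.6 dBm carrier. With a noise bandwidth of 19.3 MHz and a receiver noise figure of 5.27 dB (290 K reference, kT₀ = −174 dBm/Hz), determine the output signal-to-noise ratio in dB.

Noise floor: N = −174 + 10 log₁₀(B) + NF
10 log₁₀(1.93×10⁷) = 72.86 dB
N = −174 + 72.86 + 5.27 = −95.87 dBm
SNR = P_sig − N = −70.6 − (−95.87) = 25.27 dB → 25.3 dB

25.3 dB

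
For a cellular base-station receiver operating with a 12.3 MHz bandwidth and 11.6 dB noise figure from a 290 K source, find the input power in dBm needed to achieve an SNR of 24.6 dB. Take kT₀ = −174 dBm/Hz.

Sensitivity = −174 + 10 log₁₀(B) + NF + SNR_min
= −174 + 70.9 + 11.6 + 24.6
= −66.9 dBm → −66.9 dBm

−66.9 dBm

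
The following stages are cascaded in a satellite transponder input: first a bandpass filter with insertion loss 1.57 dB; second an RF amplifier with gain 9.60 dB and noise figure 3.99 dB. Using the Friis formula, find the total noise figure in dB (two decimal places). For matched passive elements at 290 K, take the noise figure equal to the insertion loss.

5.56 dB

Convert to linear (a loss of L dB is a gain of −L dB): F_i = 10^(NF_i/10), G_i = 10^(G_i,dB/10)
  Stage 1: F_1 = 10^(1.57/10) = 1.435, G_1 = 10^(−1.57/10) = 0.6966
  Stage 2: F_2 = 10^(3.99/10) = 2.506, G_2 = 10^(9.60/10) = 9.120
Friis cascade:
  F = 1.435 + (2.506 − 1)/0.6966 = 3.597
NF = 10 log₁₀(3.597) = 5.56 dB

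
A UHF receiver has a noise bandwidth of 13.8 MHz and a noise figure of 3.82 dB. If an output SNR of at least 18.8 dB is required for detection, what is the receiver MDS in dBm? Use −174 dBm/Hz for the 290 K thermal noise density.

−80.0 dBm

Sensitivity = −174 + 10 log₁₀(B) + NF + SNR_min
= −174 + 71.4 + 3.82 + 18.8
= −79.98 dBm → −80.0 dBm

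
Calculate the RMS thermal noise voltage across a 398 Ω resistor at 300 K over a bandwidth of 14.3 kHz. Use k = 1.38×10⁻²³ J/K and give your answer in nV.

V_n = √(4kTRB)
4kTRB = 4 × 1.38×10⁻²³ × 300 × 3.98×10² × 1.43×10⁴ = 9.42×10⁻¹⁴ V²
V_n = √(9.42×10⁻¹⁴) = 3.07×10⁻⁷ V = 307 nV

307 nV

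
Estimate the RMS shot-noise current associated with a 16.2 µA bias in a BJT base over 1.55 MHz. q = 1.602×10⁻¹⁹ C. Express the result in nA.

I_n = √(2qI·B)
2qI·B = 2 × 1.602×10⁻¹⁹ × 1.62×10⁻⁵ × 1.55×10⁶ = 8.05×10⁻¹⁸ A²
I_n = √(8.05×10⁻¹⁸) = 2.84×10⁻⁹ A = 2.84 nA

2.84 nA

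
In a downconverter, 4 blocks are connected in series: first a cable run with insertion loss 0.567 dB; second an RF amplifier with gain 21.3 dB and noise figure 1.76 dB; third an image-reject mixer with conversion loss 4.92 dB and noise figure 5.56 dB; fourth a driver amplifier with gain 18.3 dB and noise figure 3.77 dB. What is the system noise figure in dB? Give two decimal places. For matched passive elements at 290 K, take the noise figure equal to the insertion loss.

Convert to linear (a loss of L dB is a gain of −L dB): F_i = 10^(NF_i/10), G_i = 10^(G_i,dB/10)
  Stage 1: F_1 = 10^(0.567/10) = 1.139, G_1 = 10^(−0.567/10) = 0.8776
  Stage 2: F_2 = 10^(1.76/10) = 1.500, G_2 = 10^(21.3/10) = 134.9
  Stage 3: F_3 = 10^(5.56/10) = 3.597, G_3 = 10^(−4.92/10) = 0.3221
  Stage 4: F_4 = 10^(3.77/10) = 2.382, G_4 = 10^(18.3/10) = 67.61
Friis cascade:
  F = 1.139 + (1.500 − 1)/0.8776 + (3.597 − 1)/118.4 + (2.382 − 1)/38.13 = 1.767
NF = 10 log₁₀(1.767) = 2.47 dB

2.47 dB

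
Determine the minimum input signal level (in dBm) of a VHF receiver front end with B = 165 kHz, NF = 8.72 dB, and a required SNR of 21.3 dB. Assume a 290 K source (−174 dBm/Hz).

Sensitivity = −174 + 10 log₁₀(B) + NF + SNR_min
= −174 + 52.17 + 8.72 + 21.3
= −91.81 dBm → −91.8 dBm

−91.8 dBm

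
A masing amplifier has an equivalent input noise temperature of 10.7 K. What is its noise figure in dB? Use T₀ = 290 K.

0.157 dB

F = 1 + T_e/T₀ = 1 + 10.7/290 = 1.0369
NF = 10 log₁₀(1.0369) = 0.157 dB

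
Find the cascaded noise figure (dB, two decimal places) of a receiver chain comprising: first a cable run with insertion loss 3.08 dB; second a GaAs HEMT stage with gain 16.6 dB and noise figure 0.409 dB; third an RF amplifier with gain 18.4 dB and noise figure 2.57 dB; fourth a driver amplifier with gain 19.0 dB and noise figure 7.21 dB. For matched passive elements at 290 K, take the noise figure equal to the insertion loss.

3.56 dB

Convert to linear (a loss of L dB is a gain of −L dB): F_i = 10^(NF_i/10), G_i = 10^(G_i,dB/10)
  Stage 1: F_1 = 10^(3.08/10) = 2.032, G_1 = 10^(−3.08/10) = 0.4920
  Stage 2: F_2 = 10^(0.409/10) = 1.099, G_2 = 10^(16.6/10) = 45.71
  Stage 3: F_3 = 10^(2.57/10) = 1.807, G_3 = 10^(18.4/10) = 69.18
  Stage 4: F_4 = 10^(7.21/10) = 5.260, G_4 = 10^(19.0/10) = 79.43
Friis cascade:
  F = 2.032 + (1.099 − 1)/0.4920 + (1.807 − 1)/22.49 + (5.260 − 1)/1556 = 2.272
NF = 10 log₁₀(2.272) = 3.56 dB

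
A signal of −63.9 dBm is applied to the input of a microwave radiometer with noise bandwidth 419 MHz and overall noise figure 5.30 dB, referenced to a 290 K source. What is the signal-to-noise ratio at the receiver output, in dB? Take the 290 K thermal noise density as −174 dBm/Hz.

Noise floor: N = −174 + 10 log₁₀(B) + NF
10 log₁₀(4.19×10⁸) = 86.22 dB
N = −174 + 86.22 + 5.30 = −82.48 dBm
SNR = P_sig − N = −63.9 − (−82.48) = 18.58 dB → 18.6 dB

18.6 dB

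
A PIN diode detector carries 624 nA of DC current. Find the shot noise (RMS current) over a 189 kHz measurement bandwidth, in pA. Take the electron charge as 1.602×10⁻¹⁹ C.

194 pA

I_n = √(2qI·B)
2qI·B = 2 × 1.602×10⁻¹⁹ × 6.24×10⁻⁷ × 1.89×10⁵ = 3.78×10⁻²⁰ A²
I_n = √(3.78×10⁻²⁰) = 1.94×10⁻¹⁰ A = 194 pA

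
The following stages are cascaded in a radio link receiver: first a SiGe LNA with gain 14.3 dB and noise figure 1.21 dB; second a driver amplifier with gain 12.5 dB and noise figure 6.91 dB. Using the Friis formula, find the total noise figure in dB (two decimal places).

1.66 dB

Convert to linear (a loss of L dB is a gain of −L dB): F_i = 10^(NF_i/10), G_i = 10^(G_i,dB/10)
  Stage 1: F_1 = 10^(1.21/10) = 1.321, G_1 = 10^(14.3/10) = 26.92
  Stage 2: F_2 = 10^(6.91/10) = 4.909, G_2 = 10^(12.5/10) = 17.78
Friis cascade:
  F = 1.321 + (4.909 − 1)/26.92 = 1.467
NF = 10 log₁₀(1.467) = 1.66 dB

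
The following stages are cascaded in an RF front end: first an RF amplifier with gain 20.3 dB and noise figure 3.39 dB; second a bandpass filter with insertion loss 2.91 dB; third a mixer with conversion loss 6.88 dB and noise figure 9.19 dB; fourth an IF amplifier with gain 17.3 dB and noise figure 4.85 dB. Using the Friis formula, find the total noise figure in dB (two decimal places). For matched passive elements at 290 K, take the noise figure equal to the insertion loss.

3.99 dB

Convert to linear (a loss of L dB is a gain of −L dB): F_i = 10^(NF_i/10), G_i = 10^(G_i,dB/10)
  Stage 1: F_1 = 10^(3.39/10) = 2.183, G_1 = 10^(20.3/10) = 107.2
  Stage 2: F_2 = 10^(2.91/10) = 1.954, G_2 = 10^(−2.91/10) = 0.5117
  Stage 3: F_3 = 10^(9.19/10) = 8.299, G_3 = 10^(−6.88/10) = 0.2051
  Stage 4: F_4 = 10^(4.85/10) = 3.055, G_4 = 10^(17.3/10) = 53.70
Friis cascade:
  F = 2.183 + (1.954 − 1)/107.2 + (8.299 − 1)/54.83 + (3.055 − 1)/11.25 = 2.507
NF = 10 log₁₀(2.507) = 3.99 dB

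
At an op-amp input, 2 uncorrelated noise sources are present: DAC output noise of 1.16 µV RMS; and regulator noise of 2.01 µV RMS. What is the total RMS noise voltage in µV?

2.32 µV

Uncorrelated sources add in power (mean-square): V_tot = √(ΣV_i²)
V_tot = √[(1.16×10⁻⁶)² + (2.01×10⁻⁶)²] = 2.32×10⁻⁶ V = 2.32 µV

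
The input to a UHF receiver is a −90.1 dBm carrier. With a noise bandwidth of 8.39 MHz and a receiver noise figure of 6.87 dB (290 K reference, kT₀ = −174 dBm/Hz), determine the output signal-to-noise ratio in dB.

7.8 dB

Noise floor: N = −174 + 10 log₁₀(B) + NF
10 log₁₀(8.39×10⁶) = 69.24 dB
N = −174 + 69.24 + 6.87 = −97.89 dBm
SNR = P_sig − N = −90.1 − (−97.89) = 7.79 dB → 7.8 dB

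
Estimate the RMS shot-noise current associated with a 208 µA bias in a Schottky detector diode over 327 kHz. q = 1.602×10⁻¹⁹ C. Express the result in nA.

4.67 nA

I_n = √(2qI·B)
2qI·B = 2 × 1.602×10⁻¹⁹ × 2.08×10⁻⁴ × 3.27×10⁵ = 2.18×10⁻¹⁷ A²
I_n = √(2.18×10⁻¹⁷) = 4.67×10⁻⁹ A = 4.67 nA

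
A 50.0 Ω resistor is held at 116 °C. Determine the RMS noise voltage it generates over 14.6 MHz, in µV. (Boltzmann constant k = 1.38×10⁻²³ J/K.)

3.96 µV

T = 116 °C + 273.15 = 389.15 K
V_n = √(4kTRB)
4kTRB = 4 × 1.38×10⁻²³ × 389.15 × 5.00×10¹ × 1.46×10⁷ = 1.57×10⁻¹¹ V²
V_n = √(1.57×10⁻¹¹) = 3.96×10⁻⁶ V = 3.96 µV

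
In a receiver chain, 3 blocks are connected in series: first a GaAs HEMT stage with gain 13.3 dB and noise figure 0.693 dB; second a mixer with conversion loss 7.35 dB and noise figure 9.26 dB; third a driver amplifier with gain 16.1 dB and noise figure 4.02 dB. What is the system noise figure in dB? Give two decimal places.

2.81 dB

Convert to linear (a loss of L dB is a gain of −L dB): F_i = 10^(NF_i/10), G_i = 10^(G_i,dB/10)
  Stage 1: F_1 = 10^(0.693/10) = 1.173, G_1 = 10^(13.3/10) = 21.38
  Stage 2: F_2 = 10^(9.26/10) = 8.433, G_2 = 10^(−7.35/10) = 0.1841
  Stage 3: F_3 = 10^(4.02/10) = 2.523, G_3 = 10^(16.1/10) = 40.74
Friis cascade:
  F = 1.173 + (8.433 − 1)/21.38 + (2.523 − 1)/3.936 = 1.908
NF = 10 log₁₀(1.908) = 2.81 dB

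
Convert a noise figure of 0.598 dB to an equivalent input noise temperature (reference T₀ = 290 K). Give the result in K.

F = 10^(0.598/10) = 1.14762
T_e = (F − 1)·T₀ = (1.14762 − 1) × 290 = 42.8 K

42.8 K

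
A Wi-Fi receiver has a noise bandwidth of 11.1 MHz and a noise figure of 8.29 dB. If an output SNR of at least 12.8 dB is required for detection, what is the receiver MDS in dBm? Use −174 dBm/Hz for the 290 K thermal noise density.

Sensitivity = −174 + 10 log₁₀(B) + NF + SNR_min
= −174 + 70.45 + 8.29 + 12.8
= −82.46 dBm → −82.5 dBm

−82.5 dBm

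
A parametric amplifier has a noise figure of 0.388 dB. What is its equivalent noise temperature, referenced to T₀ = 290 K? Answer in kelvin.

F = 10^(0.388/10) = 1.09345
T_e = (F − 1)·T₀ = (1.09345 − 1) × 290 = 27.1 K

27.1 K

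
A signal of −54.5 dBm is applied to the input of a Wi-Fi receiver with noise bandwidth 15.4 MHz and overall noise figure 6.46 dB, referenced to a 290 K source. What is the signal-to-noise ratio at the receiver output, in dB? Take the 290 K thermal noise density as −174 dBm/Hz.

41.2 dB

Noise floor: N = −174 + 10 log₁₀(B) + NF
10 log₁₀(1.54×10⁷) = 71.88 dB
N = −174 + 71.88 + 6.46 = −95.66 dBm
SNR = P_sig − N = −54.5 − (−95.66) = 41.16 dB → 41.2 dB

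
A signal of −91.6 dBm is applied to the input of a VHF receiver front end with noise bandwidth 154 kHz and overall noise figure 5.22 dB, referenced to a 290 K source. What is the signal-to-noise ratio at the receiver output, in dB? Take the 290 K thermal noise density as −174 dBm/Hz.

25.3 dB

Noise floor: N = −174 + 10 log₁₀(B) + NF
10 log₁₀(1.54×10⁵) = 51.88 dB
N = −174 + 51.88 + 5.22 = −116.90 dBm
SNR = P_sig − N = −91.6 − (−116.90) = 25.30 dB → 25.3 dB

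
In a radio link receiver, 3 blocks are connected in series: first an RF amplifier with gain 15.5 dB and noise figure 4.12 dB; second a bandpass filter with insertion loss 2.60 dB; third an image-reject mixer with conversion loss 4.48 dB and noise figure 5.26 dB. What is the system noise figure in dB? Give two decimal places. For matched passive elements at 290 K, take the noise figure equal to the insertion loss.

Convert to linear (a loss of L dB is a gain of −L dB): F_i = 10^(NF_i/10), G_i = 10^(G_i,dB/10)
  Stage 1: F_1 = 10^(4.12/10) = 2.582, G_1 = 10^(15.5/10) = 35.48
  Stage 2: F_2 = 10^(2.60/10) = 1.820, G_2 = 10^(−2.60/10) = 0.5495
  Stage 3: F_3 = 10^(5.26/10) = 3.357, G_3 = 10^(−4.48/10) = 0.3565
Friis cascade:
  F = 2.582 + (1.820 − 1)/35.48 + (3.357 − 1)/19.50 = 2.726
NF = 10 log₁₀(2.726) = 4.36 dB

4.36 dB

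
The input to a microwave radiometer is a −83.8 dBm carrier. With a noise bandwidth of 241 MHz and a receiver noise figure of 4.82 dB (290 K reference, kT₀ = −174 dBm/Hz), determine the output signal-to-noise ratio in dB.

Noise floor: N = −174 + 10 log₁₀(B) + NF
10 log₁₀(2.41×10⁸) = 83.82 dB
N = −174 + 83.82 + 4.82 = −85.36 dBm
SNR = P_sig − N = −83.8 − (−85.36) = 1.56 dB → 1.6 dB

1.6 dB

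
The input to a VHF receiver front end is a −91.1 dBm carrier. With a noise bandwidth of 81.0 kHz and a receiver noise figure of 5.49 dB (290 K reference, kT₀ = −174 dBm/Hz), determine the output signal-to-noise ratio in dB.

Noise floor: N = −174 + 10 log₁₀(B) + NF
10 log₁₀(8.10×10⁴) = 49.08 dB
N = −174 + 49.08 + 5.49 = −119.43 dBm
SNR = P_sig − N = −91.1 − (−119.43) = 28.33 dB → 28.3 dB

28.3 dB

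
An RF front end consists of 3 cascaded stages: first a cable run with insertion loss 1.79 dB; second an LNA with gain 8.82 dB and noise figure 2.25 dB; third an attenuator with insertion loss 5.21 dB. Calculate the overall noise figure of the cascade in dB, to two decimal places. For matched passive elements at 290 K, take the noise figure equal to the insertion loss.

Convert to linear (a loss of L dB is a gain of −L dB): F_i = 10^(NF_i/10), G_i = 10^(G_i,dB/10)
  Stage 1: F_1 = 10^(1.79/10) = 1.510, G_1 = 10^(−1.79/10) = 0.6622
  Stage 2: F_2 = 10^(2.25/10) = 1.679, G_2 = 10^(8.82/10) = 7.621
  Stage 3: F_3 = 10^(5.21/10) = 3.319, G_3 = 10^(−5.21/10) = 0.3013
Friis cascade:
  F = 1.510 + (1.679 − 1)/0.6622 + (3.319 − 1)/5.047 = 2.995
NF = 10 log₁₀(2.995) = 4.76 dB

4.76 dB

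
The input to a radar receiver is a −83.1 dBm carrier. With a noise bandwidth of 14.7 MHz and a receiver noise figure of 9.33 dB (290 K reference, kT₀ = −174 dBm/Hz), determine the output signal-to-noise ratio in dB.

9.9 dB

Noise floor: N = −174 + 10 log₁₀(B) + NF
10 log₁₀(1.47×10⁷) = 71.67 dB
N = −174 + 71.67 + 9.33 = −93.00 dBm
SNR = P_sig − N = −83.1 − (−93.00) = 9.90 dB → 9.9 dB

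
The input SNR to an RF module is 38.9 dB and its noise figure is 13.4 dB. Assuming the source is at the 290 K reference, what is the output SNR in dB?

By definition F = SNR_in/SNR_out, so in dB: SNR_out = SNR_in − NF
SNR_out = 38.9 − 13.4 = 25.5 dB

25.5 dB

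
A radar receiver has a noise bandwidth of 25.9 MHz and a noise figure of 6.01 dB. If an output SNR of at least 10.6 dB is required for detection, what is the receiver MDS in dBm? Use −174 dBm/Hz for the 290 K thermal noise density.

−83.3 dBm

Sensitivity = −174 + 10 log₁₀(B) + NF + SNR_min
= −174 + 74.13 + 6.01 + 10.6
= −83.26 dBm → −83.3 dBm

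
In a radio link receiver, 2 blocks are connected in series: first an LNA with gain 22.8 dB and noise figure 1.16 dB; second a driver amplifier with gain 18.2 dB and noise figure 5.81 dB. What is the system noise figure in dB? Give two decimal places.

1.21 dB

Convert to linear (a loss of L dB is a gain of −L dB): F_i = 10^(NF_i/10), G_i = 10^(G_i,dB/10)
  Stage 1: F_1 = 10^(1.16/10) = 1.306, G_1 = 10^(22.8/10) = 190.5
  Stage 2: F_2 = 10^(5.81/10) = 3.811, G_2 = 10^(18.2/10) = 66.07
Friis cascade:
  F = 1.306 + (3.811 − 1)/190.5 = 1.321
NF = 10 log₁₀(1.321) = 1.21 dB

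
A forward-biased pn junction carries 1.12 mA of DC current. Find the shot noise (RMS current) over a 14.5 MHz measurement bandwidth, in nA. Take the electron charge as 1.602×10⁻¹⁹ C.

I_n = √(2qI·B)
2qI·B = 2 × 1.602×10⁻¹⁹ × 1.12×10⁻³ × 1.45×10⁷ = 5.20×10⁻¹⁵ A²
I_n = √(5.20×10⁻¹⁵) = 7.21×10⁻⁸ A = 72.1 nA

72.1 nA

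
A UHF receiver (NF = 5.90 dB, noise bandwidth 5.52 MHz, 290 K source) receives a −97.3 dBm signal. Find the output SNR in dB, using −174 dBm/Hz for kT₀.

Noise floor: N = −174 + 10 log₁₀(B) + NF
10 log₁₀(5.52×10⁶) = 67.42 dB
N = −174 + 67.42 + 5.90 = −100.68 dBm
SNR = P_sig − N = −97.3 − (−100.68) = 3.38 dB → 3.4 dB

3.4 dB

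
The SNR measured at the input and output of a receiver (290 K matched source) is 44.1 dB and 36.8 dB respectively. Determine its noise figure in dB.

7.3 dB

NF (dB) = SNR_in(dB) − SNR_out(dB) when the source is at T₀
NF = 44.1 − 36.8 = 7.3 dB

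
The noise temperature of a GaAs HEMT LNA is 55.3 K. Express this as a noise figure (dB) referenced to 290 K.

0.758 dB

F = 1 + T_e/T₀ = 1 + 55.3/290 = 1.19069
NF = 10 log₁₀(1.19069) = 0.758 dB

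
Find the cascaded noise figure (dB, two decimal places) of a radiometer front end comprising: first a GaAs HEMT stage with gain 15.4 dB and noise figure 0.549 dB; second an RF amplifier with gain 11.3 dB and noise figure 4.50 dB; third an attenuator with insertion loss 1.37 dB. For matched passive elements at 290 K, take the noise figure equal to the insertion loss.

0.75 dB

Convert to linear (a loss of L dB is a gain of −L dB): F_i = 10^(NF_i/10), G_i = 10^(G_i,dB/10)
  Stage 1: F_1 = 10^(0.549/10) = 1.135, G_1 = 10^(15.4/10) = 34.67
  Stage 2: F_2 = 10^(4.50/10) = 2.818, G_2 = 10^(11.3/10) = 13.49
  Stage 3: F_3 = 10^(1.37/10) = 1.371, G_3 = 10^(−1.37/10) = 0.7295
Friis cascade:
  F = 1.135 + (2.818 − 1)/34.67 + (1.371 − 1)/467.7 = 1.188
NF = 10 log₁₀(1.188) = 0.75 dB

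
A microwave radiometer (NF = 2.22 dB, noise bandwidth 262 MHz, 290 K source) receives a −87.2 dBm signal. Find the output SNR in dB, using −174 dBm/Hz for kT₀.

0.4 dB

Noise floor: N = −174 + 10 log₁₀(B) + NF
10 log₁₀(2.62×10⁸) = 84.18 dB
N = −174 + 84.18 + 2.22 = −87.60 dBm
SNR = P_sig − N = −87.2 − (−87.60) = 0.40 dB → 0.4 dB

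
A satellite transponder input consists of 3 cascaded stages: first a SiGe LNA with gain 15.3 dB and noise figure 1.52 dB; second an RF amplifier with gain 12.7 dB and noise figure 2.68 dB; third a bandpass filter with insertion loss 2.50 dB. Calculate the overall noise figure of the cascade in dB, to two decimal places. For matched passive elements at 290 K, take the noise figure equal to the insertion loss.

Convert to linear (a loss of L dB is a gain of −L dB): F_i = 10^(NF_i/10), G_i = 10^(G_i,dB/10)
  Stage 1: F_1 = 10^(1.52/10) = 1.419, G_1 = 10^(15.3/10) = 33.88
  Stage 2: F_2 = 10^(2.68/10) = 1.854, G_2 = 10^(12.7/10) = 18.62
  Stage 3: F_3 = 10^(2.50/10) = 1.778, G_3 = 10^(−2.50/10) = 0.5623
Friis cascade:
  F = 1.419 + (1.854 − 1)/33.88 + (1.778 − 1)/631.0 = 1.445
NF = 10 log₁₀(1.445) = 1.60 dB

1.60 dB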